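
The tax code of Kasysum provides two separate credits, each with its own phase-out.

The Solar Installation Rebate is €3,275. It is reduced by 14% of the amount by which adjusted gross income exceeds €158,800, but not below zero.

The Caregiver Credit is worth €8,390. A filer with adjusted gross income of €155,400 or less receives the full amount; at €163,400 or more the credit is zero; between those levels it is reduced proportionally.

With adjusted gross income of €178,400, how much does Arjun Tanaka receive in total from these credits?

€531

Solar Installation Rebate: 14% of the €19,600 excess over €158,800 is €2,744; credit = €3,275 − €2,744 = €531.
Caregiver Credit: €178,400 is at or above €163,400, so the credit is €0.
Total: €531 + €0 = €531.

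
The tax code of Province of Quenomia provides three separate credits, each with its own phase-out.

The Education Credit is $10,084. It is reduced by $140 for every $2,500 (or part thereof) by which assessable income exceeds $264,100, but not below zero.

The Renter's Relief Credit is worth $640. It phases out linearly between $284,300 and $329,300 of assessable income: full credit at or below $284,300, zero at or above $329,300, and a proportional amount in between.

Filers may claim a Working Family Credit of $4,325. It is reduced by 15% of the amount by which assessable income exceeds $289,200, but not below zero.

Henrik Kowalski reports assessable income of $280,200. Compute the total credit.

$14,069

Education Credit: income exceeds $264,100 by $16,100, which is 7 full-or-partial $2,500 increments; reduction = 7 × $140 = $980, leaving $9,104.
Renter's Relief Credit: $280,200 is at or below the $284,300 threshold, so the full $640 applies.
Working Family Credit: $280,200 is at or below the $289,200 threshold, so the full $4,325 applies.
Total: $9,104 + $640 + $4,325 = $14,069.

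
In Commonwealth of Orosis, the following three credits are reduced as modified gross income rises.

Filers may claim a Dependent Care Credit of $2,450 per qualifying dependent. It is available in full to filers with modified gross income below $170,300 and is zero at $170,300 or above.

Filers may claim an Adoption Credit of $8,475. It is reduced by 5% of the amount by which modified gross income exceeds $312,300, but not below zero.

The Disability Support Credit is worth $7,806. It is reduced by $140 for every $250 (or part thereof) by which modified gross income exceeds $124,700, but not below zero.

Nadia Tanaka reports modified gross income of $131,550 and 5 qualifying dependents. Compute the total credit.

$24,611

Dependent Care Credit: base = 5 × $2,450 = $12,250. $131,550 is below the $170,300 cutoff, so the full $12,250 applies.
Adoption Credit: $131,550 is at or below the $312,300 threshold, so the full $8,475 applies.
Disability Support Credit: income exceeds $124,700 by $6,850, which is 28 full-or-partial $250 increments; reduction = 28 × $140 = $3,920, leaving $3,886.
Total: $12,250 + $8,475 + $3,886 = $24,611.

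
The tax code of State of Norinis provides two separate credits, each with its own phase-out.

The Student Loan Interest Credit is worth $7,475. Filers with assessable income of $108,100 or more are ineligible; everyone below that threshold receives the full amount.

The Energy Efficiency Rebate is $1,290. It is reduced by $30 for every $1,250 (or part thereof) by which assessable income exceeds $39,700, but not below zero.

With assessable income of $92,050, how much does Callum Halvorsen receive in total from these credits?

Student Loan Interest Credit: $92,050 is below the $108,100 cutoff, so the full $7,475 applies.
Energy Efficiency Rebate: income exceeds $39,700 by $52,350, which is 42 full-or-partial $1,250 increments; reduction = 42 × $30 = $1,260, leaving $30.
Total: $7,475 + $30 = $7,505.

$7,505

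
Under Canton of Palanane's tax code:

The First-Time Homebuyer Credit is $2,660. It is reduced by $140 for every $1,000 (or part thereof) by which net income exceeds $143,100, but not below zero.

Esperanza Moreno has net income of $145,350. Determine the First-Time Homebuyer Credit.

$2,240

First-Time Homebuyer Credit: income exceeds $143,100 by $2,250, which is 3 full-or-partial $1,000 increments; reduction = 3 × $140 = $420, leaving $2,240.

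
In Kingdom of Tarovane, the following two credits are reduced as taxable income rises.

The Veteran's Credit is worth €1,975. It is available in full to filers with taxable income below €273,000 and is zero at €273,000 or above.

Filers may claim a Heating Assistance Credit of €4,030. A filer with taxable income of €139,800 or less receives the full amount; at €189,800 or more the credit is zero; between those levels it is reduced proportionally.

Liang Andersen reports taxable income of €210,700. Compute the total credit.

Veteran's Credit: €210,700 is below the €273,000 cutoff, so the full €1,975 applies.
Heating Assistance Credit: €210,700 is at or above €189,800, so the credit is €0.
Total: €1,975 + €0 = €1,975.

€1,975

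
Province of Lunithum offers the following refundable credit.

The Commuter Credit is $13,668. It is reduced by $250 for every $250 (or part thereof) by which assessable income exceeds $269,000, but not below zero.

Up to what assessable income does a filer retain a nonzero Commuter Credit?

$282,500

After 54 increments the reduction is 54 × $250 = $13,500, leaving $168; one more increment wipes it out. Increment 54 ends at excess 54 × $250 = $13,500, so the highest qualifying income is $269,000 + $13,500 = $282,500.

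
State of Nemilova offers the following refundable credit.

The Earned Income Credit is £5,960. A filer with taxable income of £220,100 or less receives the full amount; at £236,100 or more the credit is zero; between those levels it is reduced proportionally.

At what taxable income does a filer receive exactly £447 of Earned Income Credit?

£234,900

£447 is 447/5,960 of the full £5,960, so 5,513/5,960 of the £16,000 range has been used: income = £220,100 + £16,000 × 5,513/5,960 = £234,900.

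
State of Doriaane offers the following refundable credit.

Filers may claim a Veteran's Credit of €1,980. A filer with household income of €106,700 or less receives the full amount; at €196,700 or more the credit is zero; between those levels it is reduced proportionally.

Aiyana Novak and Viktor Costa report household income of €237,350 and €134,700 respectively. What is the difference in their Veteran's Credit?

Aiyana (€237,350): Veteran's Credit: €237,350 is at or above €196,700, so the credit is €0.
Viktor (€134,700): Veteran's Credit: €134,700 is €28,000 into a €90,000 phase-out range, leaving 62,000/90,000 of the credit: €1,980 × 62,000/90,000 = €1,364.
Difference: |€0 − €1,364| = €1,364.

€1,364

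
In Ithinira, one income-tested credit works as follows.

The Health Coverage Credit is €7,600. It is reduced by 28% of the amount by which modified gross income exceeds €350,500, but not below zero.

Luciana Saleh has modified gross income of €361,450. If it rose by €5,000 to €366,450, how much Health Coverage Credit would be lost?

At €361,450 — 28% of the €10,950 excess over €350,500 is €3,066; credit = €7,600 − €3,066 = €4,534.
At €366,450 — 28% of the €15,950 excess over €350,500 is €4,466; credit = €7,600 − €4,466 = €3,134.
Lost: €4,534 − €3,134 = €1,400.

€1,400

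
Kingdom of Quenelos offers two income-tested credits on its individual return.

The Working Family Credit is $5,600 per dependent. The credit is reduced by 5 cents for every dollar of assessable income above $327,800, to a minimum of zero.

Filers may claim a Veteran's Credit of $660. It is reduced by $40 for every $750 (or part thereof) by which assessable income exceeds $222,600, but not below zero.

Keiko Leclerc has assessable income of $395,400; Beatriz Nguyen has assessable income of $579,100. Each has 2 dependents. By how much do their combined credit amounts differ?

$7,820

Keiko ($395,400): Working Family Credit: base = 2 × $5,600 = $11,200. 5% of the $67,600 excess over $327,800 is $3,380; credit = $11,200 − $3,380 = $7,820. Veteran's Credit: income exceeds $222,600 by $172,800 → 231 increments × $40 = $9,240 ≥ base, so the credit is $0. total $7,820 + $0 = $7,820
Beatriz ($579,100): Working Family Credit: base = 2 × $5,600 = $11,200. 5% of the $251,300 excess over $327,800 is $12,565 ≥ base, so the credit is $0. Veteran's Credit: income exceeds $222,600 by $356,500 → 476 increments × $40 = $19,040 ≥ base, so the credit is $0. total $0 + $0 = $0
Difference: |$7,820 − $0| = $7,820.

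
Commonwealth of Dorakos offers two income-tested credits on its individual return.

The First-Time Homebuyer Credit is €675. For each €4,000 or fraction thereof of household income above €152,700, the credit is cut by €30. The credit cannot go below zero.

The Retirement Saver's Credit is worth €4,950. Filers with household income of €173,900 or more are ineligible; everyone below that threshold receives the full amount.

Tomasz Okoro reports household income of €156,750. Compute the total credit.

€5,565

First-Time Homebuyer Credit: income exceeds €152,700 by €4,050, which is 2 full-or-partial €4,000 increments; reduction = 2 × €30 = €60, leaving €615.
Retirement Saver's Credit: €156,750 is below the €173,900 cutoff, so the full €4,950 applies.
Total: €615 + €4,950 = €5,565.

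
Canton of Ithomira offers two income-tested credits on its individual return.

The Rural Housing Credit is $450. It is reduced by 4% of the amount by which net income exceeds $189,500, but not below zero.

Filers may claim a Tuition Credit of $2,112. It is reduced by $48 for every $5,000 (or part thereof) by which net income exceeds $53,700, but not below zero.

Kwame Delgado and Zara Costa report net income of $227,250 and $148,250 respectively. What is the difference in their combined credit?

$1,218

Kwame ($227,250): Rural Housing Credit: 4% of the $37,750 excess over $189,500 is $1,510 ≥ base, so the credit is $0. Tuition Credit: income exceeds $53,700 by $173,550, which is 35 full-or-partial $5,000 increments; reduction = 35 × $48 = $1,680, leaving $432. total $0 + $432 = $432
Zara ($148,250): Rural Housing Credit: $148,250 is at or below the $189,500 threshold, so the full $450 applies. Tuition Credit: income exceeds $53,700 by $94,550, which is 19 full-or-partial $5,000 increments; reduction = 19 × $48 = $912, leaving $1,200. total $450 + $1,200 = $1,650
Difference: |$432 − $1,650| = $1,218.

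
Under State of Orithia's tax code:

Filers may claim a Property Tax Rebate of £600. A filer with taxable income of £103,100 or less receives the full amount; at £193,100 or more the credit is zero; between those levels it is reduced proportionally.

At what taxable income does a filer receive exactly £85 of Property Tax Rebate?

£85 is 85/600 of the full £600, so 515/600 of the £90,000 range has been used: income = £103,100 + £90,000 × 515/600 = £180,350.

£180,350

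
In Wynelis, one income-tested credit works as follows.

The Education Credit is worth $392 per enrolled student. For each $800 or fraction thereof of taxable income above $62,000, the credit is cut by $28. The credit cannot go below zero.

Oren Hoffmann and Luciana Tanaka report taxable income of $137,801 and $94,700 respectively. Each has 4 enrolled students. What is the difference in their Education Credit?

$420

Oren ($137,801): Education Credit: base = 4 × $392 = $1,568. income exceeds $62,000 by $75,801 → 95 increments × $28 = $2,660 ≥ base, so the credit is $0.
Luciana ($94,700): Education Credit: base = 4 × $392 = $1,568. income exceeds $62,000 by $32,700, which is 41 full-or-partial $800 increments; reduction = 41 × $28 = $1,148, leaving $420.
Difference: |$0 − $420| = $420.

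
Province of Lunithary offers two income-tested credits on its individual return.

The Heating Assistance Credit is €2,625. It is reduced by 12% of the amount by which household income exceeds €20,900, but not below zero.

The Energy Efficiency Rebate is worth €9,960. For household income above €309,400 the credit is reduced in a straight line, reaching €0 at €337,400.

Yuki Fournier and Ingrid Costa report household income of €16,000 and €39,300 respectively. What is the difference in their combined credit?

Yuki (€16,000): Heating Assistance Credit: €16,000 is at or below the €20,900 threshold, so the full €2,625 applies. Energy Efficiency Rebate: €16,000 is at or below the €309,400 threshold, so the full €9,960 applies. total €2,625 + €9,960 = €12,585
Ingrid (€39,300): Heating Assistance Credit: 12% of the €18,400 excess over €20,900 is €2,208; credit = €2,625 − €2,208 = €417. Energy Efficiency Rebate: €39,300 is at or below the €309,400 threshold, so the full €9,960 applies. total €417 + €9,960 = €10,377
Difference: |€12,585 − €10,377| = €2,208.

€2,208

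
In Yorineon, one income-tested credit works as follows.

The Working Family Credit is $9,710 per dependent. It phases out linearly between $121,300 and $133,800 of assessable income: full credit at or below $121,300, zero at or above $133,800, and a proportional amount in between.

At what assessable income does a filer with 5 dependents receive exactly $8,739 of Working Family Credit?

Full credit = 5 × $9,710 = $48,550.
$8,739 is 8,739/48,550 of the full $48,550, so 39,811/48,550 of the $12,500 range has been used: income = $121,300 + $12,500 × 39,811/48,550 = $131,550.

$131,550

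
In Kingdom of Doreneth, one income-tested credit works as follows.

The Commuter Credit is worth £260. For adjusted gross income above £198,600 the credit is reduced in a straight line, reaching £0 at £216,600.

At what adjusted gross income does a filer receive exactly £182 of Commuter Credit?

£182 is 182/260 of the full £260, so 78/260 of the £18,000 range has been used: income = £198,600 + £18,000 × 78/260 = £204,000.

£204,000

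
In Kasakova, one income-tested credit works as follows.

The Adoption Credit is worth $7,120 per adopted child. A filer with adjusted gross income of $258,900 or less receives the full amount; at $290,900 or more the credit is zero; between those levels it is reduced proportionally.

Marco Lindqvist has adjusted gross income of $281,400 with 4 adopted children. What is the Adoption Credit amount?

Adoption Credit: base = 4 × $7,120 = $28,480. $281,400 is $22,500 into a $32,000 phase-out range, leaving 9,500/32,000 of the credit: $28,480 × 9,500/32,000 = $8,455.

$8,455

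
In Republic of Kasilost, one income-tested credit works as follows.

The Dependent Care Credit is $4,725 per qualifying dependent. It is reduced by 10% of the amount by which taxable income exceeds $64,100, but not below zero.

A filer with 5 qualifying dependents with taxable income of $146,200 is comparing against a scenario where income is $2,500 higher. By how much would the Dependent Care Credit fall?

At $146,200 — base = 5 × $4,725 = $23,625. 10% of the $82,100 excess over $64,100 is $8,210; credit = $23,625 − $8,210 = $15,415.
At $148,700 — base = 5 × $4,725 = $23,625. 10% of the $84,600 excess over $64,100 is $8,460; credit = $23,625 − $8,460 = $15,165.
Lost: $15,415 − $15,165 = $250.

$250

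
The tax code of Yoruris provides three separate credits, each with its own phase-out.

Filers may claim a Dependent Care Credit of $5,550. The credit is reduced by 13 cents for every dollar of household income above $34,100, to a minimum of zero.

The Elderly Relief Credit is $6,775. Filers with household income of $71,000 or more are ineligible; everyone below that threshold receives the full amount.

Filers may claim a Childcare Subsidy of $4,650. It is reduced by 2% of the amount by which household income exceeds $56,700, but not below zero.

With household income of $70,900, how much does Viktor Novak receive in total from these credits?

$11,907

Dependent Care Credit: 13% of the $36,800 excess over $34,100 is $4,784; credit = $5,550 − $4,784 = $766.
Elderly Relief Credit: $70,900 is below the $71,000 cutoff, so the full $6,775 applies.
Childcare Subsidy: 2% of the $14,200 excess over $56,700 is $284; credit = $4,650 − $284 = $4,366.
Total: $766 + $6,775 + $4,366 = $11,907.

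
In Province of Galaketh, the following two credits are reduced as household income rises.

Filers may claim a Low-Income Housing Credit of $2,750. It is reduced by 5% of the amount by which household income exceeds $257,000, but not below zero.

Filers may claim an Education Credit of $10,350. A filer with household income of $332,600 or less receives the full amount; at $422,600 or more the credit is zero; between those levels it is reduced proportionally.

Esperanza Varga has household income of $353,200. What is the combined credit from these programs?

$7,981

Low-Income Housing Credit: 5% of the $96,200 excess over $257,000 is $4,810 ≥ base, so the credit is $0.
Education Credit: $353,200 is $20,600 into a $90,000 phase-out range, leaving 69,400/90,000 of the credit: $10,350 × 69,400/90,000 = $7,981.
Total: $0 + $7,981 = $7,981.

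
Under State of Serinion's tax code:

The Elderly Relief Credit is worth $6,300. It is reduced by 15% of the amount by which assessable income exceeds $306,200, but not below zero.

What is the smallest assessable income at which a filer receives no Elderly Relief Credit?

$348,200

The credit falls by 15% of each dollar above $306,200, so it reaches zero when the excess is $6,300 / 15% = $42,000: income = $306,200 + $42,000 = $348,200.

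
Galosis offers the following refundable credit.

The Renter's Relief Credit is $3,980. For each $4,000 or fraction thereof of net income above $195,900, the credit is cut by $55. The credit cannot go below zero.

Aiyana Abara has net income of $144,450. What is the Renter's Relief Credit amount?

$3,980

Renter's Relief Credit: $144,450 is at or below the $195,900 threshold, so the full $3,980 applies.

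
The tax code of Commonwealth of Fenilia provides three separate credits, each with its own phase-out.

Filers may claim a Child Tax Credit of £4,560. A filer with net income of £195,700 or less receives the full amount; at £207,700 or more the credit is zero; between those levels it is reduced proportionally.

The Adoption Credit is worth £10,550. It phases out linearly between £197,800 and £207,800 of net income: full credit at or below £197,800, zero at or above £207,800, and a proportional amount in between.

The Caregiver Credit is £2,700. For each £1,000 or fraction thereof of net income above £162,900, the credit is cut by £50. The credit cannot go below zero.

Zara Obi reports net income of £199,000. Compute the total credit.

£13,440

Child Tax Credit: £199,000 is £3,300 into a £12,000 phase-out range, leaving 8,700/12,000 of the credit: £4,560 × 8,700/12,000 = £3,306.
Adoption Credit: £199,000 is £1,200 into a £10,000 phase-out range, leaving 8,800/10,000 of the credit: £10,550 × 8,800/10,000 = £9,284.
Caregiver Credit: income exceeds £162,900 by £36,100, which is 37 full-or-partial £1,000 increments; reduction = 37 × £50 = £1,850, leaving £850.
Total: £3,306 + £9,284 + £850 = £13,440.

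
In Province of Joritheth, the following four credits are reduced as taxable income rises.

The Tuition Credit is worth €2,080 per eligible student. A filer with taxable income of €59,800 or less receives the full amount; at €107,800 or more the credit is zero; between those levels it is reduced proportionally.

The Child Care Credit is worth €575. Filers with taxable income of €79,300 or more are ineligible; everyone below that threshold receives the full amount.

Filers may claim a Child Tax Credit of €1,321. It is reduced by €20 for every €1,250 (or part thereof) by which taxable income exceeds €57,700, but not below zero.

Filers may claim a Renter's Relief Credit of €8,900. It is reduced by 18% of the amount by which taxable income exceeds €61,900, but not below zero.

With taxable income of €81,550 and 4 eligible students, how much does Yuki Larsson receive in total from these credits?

€10,834

Tuition Credit: base = 4 × €2,080 = €8,320. €81,550 is €21,750 into a €48,000 phase-out range, leaving 26,250/48,000 of the credit: €8,320 × 26,250/48,000 = €4,550.
Child Care Credit: €81,550 meets or exceeds the €79,300 cutoff, so the credit is €0.
Child Tax Credit: income exceeds €57,700 by €23,850, which is 20 full-or-partial €1,250 increments; reduction = 20 × €20 = €400, leaving €921.
Renter's Relief Credit: 18% of the €19,650 excess over €61,900 is €3,537; credit = €8,900 − €3,537 = €5,363.
Total: €4,550 + €0 + €921 + €5,363 = €10,834.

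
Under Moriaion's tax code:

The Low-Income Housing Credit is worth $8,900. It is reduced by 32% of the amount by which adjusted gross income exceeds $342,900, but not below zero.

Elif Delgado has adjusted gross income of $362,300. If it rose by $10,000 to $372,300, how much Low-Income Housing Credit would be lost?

At $362,300 — 32% of the $19,400 excess over $342,900 is $6,208; credit = $8,900 − $6,208 = $2,692.
At $372,300 — 32% of the $29,400 excess over $342,900 is $9,408 ≥ base, so the credit is $0.
Lost: $2,692 − $0 = $2,692.

$2,692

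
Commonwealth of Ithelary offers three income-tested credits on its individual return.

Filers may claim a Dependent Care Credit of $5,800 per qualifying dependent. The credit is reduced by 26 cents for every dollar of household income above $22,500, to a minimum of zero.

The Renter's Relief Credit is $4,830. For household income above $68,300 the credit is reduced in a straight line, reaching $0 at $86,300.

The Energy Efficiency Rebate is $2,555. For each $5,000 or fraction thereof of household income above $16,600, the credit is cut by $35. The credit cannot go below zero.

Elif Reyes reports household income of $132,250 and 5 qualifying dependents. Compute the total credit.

$2,180

Dependent Care Credit: base = 5 × $5,800 = $29,000. 26% of the $109,750 excess over $22,500 is $28,535; credit = $29,000 − $28,535 = $465.
Renter's Relief Credit: $132,250 is at or above $86,300, so the credit is $0.
Energy Efficiency Rebate: income exceeds $16,600 by $115,650, which is 24 full-or-partial $5,000 increments; reduction = 24 × $35 = $840, leaving $1,715.
Total: $465 + $0 + $1,715 = $2,180.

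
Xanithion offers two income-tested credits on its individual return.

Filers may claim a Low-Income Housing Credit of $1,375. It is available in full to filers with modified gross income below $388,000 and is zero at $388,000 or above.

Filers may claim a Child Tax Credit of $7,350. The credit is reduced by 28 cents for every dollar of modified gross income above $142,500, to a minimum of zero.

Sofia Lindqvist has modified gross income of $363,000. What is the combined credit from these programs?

Low-Income Housing Credit: $363,000 is below the $388,000 cutoff, so the full $1,375 applies.
Child Tax Credit: 28% of the $220,500 excess over $142,500 is $61,740 ≥ base, so the credit is $0.
Total: $1,375 + $0 = $1,375.

$1,375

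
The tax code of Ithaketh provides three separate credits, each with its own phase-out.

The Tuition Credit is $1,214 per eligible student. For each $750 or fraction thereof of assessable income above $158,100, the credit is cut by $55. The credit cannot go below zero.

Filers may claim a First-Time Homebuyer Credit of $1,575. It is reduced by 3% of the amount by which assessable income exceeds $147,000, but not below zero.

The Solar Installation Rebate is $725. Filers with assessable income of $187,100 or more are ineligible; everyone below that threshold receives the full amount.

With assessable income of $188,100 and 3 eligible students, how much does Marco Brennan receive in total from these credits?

$1,784

Tuition Credit: base = 3 × $1,214 = $3,642. income exceeds $158,100 by $30,000, which is 40 full-or-partial $750 increments; reduction = 40 × $55 = $2,200, leaving $1,442.
First-Time Homebuyer Credit: 3% of the $41,100 excess over $147,000 is $1,233; credit = $1,575 − $1,233 = $342.
Solar Installation Rebate: $188,100 meets or exceeds the $187,100 cutoff, so the credit is $0.
Total: $1,442 + $342 + $0 = $1,784.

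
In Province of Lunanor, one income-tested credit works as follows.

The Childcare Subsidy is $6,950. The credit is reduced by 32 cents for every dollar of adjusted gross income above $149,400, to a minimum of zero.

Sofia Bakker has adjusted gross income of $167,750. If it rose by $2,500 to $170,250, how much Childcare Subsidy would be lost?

At $167,750 — 32% of the $18,350 excess over $149,400 is $5,872; credit = $6,950 − $5,872 = $1,078.
At $170,250 — 32% of the $20,850 excess over $149,400 is $6,672; credit = $6,950 − $6,672 = $278.
Lost: $1,078 − $278 = $800.

$800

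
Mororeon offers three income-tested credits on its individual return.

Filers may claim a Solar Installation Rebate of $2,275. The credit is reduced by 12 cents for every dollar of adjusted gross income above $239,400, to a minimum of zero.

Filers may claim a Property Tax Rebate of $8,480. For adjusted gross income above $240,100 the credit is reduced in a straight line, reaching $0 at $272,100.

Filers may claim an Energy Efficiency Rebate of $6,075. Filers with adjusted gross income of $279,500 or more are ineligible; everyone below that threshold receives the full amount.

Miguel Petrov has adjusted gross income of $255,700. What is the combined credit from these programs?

Solar Installation Rebate: 12% of the $16,300 excess over $239,400 is $1,956; credit = $2,275 − $1,956 = $319.
Property Tax Rebate: $255,700 is $15,600 into a $32,000 phase-out range, leaving 16,400/32,000 of the credit: $8,480 × 16,400/32,000 = $4,346.
Energy Efficiency Rebate: $255,700 is below the $279,500 cutoff, so the full $6,075 applies.
Total: $319 + $4,346 + $6,075 = $10,740.

$10,740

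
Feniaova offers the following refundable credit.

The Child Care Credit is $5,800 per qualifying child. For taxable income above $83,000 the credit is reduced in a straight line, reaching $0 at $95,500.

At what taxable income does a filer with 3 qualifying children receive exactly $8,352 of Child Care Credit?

$89,500

Full credit = 3 × $5,800 = $17,400.
$8,352 is 8,352/17,400 of the full $17,400, so 9,048/17,400 of the $12,500 range has been used: income = $83,000 + $12,500 × 9,048/17,400 = $89,500.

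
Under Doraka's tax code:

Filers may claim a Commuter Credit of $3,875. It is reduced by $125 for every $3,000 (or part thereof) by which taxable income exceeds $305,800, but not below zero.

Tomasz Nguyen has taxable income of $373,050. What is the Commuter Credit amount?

Commuter Credit: income exceeds $305,800 by $67,250, which is 23 full-or-partial $3,000 increments; reduction = 23 × $125 = $2,875, leaving $1,000.

$1,000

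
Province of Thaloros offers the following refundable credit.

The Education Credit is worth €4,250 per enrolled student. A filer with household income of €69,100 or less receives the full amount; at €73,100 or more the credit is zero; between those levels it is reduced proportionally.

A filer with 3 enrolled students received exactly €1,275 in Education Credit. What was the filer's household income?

Full credit = 3 × €4,250 = €12,750.
€1,275 is 1,275/12,750 of the full €12,750, so 11,475/12,750 of the €4,000 range has been used: income = €69,100 + €4,000 × 11,475/12,750 = €72,700.

€72,700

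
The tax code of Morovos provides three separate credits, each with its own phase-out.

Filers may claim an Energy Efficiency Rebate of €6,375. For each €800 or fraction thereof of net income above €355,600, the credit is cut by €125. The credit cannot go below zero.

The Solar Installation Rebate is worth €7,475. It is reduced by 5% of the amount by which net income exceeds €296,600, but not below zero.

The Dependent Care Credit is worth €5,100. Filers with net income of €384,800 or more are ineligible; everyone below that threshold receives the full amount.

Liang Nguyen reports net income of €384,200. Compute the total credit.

Energy Efficiency Rebate: income exceeds €355,600 by €28,600, which is 36 full-or-partial €800 increments; reduction = 36 × €125 = €4,500, leaving €1,875.
Solar Installation Rebate: 5% of the €87,600 excess over €296,600 is €4,380; credit = €7,475 − €4,380 = €3,095.
Dependent Care Credit: €384,200 is below the €384,800 cutoff, so the full €5,100 applies.
Total: €1,875 + €3,095 + €5,100 = €10,070.

€10,070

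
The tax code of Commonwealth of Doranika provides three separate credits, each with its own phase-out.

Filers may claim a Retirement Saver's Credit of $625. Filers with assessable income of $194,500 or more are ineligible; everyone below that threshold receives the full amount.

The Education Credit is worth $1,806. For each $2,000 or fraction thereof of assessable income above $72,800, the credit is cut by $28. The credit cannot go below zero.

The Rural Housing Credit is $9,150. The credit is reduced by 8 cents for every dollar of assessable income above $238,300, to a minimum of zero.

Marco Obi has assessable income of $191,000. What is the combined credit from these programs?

$9,901

Retirement Saver's Credit: $191,000 is below the $194,500 cutoff, so the full $625 applies.
Education Credit: income exceeds $72,800 by $118,200, which is 60 full-or-partial $2,000 increments; reduction = 60 × $28 = $1,680, leaving $126.
Rural Housing Credit: $191,000 is at or below the $238,300 threshold, so the full $9,150 applies.
Total: $625 + $126 + $9,150 = $9,901.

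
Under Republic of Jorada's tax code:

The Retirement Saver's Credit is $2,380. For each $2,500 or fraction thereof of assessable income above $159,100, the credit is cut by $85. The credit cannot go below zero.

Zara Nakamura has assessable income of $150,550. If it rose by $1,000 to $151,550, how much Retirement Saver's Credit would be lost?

$0

At $150,550 — $150,550 is at or below the $159,100 threshold, so the full $2,380 applies.
At $151,550 — $151,550 is at or below the $159,100 threshold, so the full $2,380 applies.
Lost: $2,380 − $2,380 = $0.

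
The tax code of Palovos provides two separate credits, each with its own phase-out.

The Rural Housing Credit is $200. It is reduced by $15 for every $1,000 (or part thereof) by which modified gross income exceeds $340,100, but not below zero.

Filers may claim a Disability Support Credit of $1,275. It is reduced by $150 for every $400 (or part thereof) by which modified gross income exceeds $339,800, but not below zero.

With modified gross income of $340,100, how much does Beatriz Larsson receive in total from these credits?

Rural Housing Credit: $340,100 is at or below the $340,100 threshold, so the full $200 applies.
Disability Support Credit: income exceeds $339,800 by $300, which is 1 full-or-partial $400 increment; reduction = 1 × $150 = $150, leaving $1,125.
Total: $200 + $1,125 = $1,325.

$1,325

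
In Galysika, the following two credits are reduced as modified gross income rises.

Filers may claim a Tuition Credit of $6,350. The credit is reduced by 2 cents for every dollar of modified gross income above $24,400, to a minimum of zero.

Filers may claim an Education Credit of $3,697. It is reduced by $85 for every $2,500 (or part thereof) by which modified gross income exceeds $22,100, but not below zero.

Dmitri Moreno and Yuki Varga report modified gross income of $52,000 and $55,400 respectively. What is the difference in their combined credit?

$238

Dmitri ($52,000): Tuition Credit: 2% of the $27,600 excess over $24,400 is $552; credit = $6,350 − $552 = $5,798. Education Credit: income exceeds $22,100 by $29,900, which is 12 full-or-partial $2,500 increments; reduction = 12 × $85 = $1,020, leaving $2,677. total $5,798 + $2,677 = $8,475
Yuki ($55,400): Tuition Credit: 2% of the $31,000 excess over $24,400 is $620; credit = $6,350 − $620 = $5,730. Education Credit: income exceeds $22,100 by $33,300, which is 14 full-or-partial $2,500 increments; reduction = 14 × $85 = $1,190, leaving $2,507. total $5,730 + $2,507 = $8,237
Difference: |$8,475 − $8,237| = $238.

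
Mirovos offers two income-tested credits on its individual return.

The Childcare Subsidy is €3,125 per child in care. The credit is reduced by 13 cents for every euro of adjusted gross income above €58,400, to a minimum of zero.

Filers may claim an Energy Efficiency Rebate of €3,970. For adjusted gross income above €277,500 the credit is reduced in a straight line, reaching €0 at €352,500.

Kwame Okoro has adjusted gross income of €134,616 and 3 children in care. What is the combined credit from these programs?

€3,970

Childcare Subsidy: base = 3 × €3,125 = €9,375. 13% of the €76,216 excess over €58,400 is €9,908.08 ≥ base, so the credit is €0.
Energy Efficiency Rebate: €134,616 is at or below the €277,500 threshold, so the full €3,970 applies.
Total: €0 + €3,970 = €3,970.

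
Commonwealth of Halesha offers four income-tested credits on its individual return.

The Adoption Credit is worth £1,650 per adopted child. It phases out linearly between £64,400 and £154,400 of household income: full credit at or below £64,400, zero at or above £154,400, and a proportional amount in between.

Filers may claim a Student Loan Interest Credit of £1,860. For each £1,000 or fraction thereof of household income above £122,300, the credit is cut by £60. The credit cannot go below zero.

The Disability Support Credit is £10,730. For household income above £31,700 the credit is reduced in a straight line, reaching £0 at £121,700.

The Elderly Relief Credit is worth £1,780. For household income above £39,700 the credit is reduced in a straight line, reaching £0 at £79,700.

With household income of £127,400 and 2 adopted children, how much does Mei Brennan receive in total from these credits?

Adoption Credit: base = 2 × £1,650 = £3,300. £127,400 is £63,000 into a £90,000 phase-out range, leaving 27,000/90,000 of the credit: £3,300 × 27,000/90,000 = £990.
Student Loan Interest Credit: income exceeds £122,300 by £5,100, which is 6 full-or-partial £1,000 increments; reduction = 6 × £60 = £360, leaving £1,500.
Disability Support Credit: £127,400 is at or above £121,700, so the credit is £0.
Elderly Relief Credit: £127,400 is at or above £79,700, so the credit is £0.
Total: £990 + £1,500 + £0 + £0 = £2,490.

£2,490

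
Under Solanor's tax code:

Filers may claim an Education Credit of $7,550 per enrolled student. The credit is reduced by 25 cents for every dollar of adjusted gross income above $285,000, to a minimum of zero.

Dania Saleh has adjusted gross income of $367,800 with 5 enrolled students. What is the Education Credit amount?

$17,050

Education Credit: base = 5 × $7,550 = $37,750. 25% of the $82,800 excess over $285,000 is $20,700; credit = $37,750 − $20,700 = $17,050.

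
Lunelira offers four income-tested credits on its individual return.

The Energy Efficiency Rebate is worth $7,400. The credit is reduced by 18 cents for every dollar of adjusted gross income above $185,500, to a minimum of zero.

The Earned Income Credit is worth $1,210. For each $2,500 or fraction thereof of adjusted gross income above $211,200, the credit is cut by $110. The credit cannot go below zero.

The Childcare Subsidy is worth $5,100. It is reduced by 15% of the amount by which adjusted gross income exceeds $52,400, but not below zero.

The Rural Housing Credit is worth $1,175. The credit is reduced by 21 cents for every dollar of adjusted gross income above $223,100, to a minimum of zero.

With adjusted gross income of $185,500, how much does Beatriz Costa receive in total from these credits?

Energy Efficiency Rebate: $185,500 is at or below the $185,500 threshold, so the full $7,400 applies.
Earned Income Credit: $185,500 is at or below the $211,200 threshold, so the full $1,210 applies.
Childcare Subsidy: 15% of the $133,100 excess over $52,400 is $19,965 ≥ base, so the credit is $0.
Rural Housing Credit: $185,500 is at or below the $223,100 threshold, so the full $1,175 applies.
Total: $7,400 + $1,210 + $0 + $1,175 = $9,785.

$9,785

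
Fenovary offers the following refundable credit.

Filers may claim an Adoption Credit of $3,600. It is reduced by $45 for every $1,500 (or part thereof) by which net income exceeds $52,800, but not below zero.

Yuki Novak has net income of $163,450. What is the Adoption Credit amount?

$270

Adoption Credit: income exceeds $52,800 by $110,650, which is 74 full-or-partial $1,500 increments; reduction = 74 × $45 = $3,330, leaving $270.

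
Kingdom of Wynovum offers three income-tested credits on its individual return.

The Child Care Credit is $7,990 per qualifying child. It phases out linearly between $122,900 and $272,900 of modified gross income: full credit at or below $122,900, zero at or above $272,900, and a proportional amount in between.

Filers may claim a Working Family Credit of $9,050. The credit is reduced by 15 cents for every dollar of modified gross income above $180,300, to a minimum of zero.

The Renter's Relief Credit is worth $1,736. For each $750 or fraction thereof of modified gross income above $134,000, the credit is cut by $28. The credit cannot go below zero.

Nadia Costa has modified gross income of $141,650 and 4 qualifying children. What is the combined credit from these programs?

$38,443

Child Care Credit: base = 4 × $7,990 = $31,960. $141,650 is $18,750 into a $150,000 phase-out range, leaving 131,250/150,000 of the credit: $31,960 × 131,250/150,000 = $27,965.
Working Family Credit: $141,650 is at or below the $180,300 threshold, so the full $9,050 applies.
Renter's Relief Credit: income exceeds $134,000 by $7,650, which is 11 full-or-partial $750 increments; reduction = 11 × $28 = $308, leaving $1,428.
Total: $27,965 + $9,050 + $1,428 = $38,443.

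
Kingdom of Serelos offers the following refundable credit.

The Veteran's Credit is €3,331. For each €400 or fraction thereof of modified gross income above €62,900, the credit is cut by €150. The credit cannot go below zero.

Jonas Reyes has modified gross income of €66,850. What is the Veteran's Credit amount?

Veteran's Credit: income exceeds €62,900 by €3,950, which is 10 full-or-partial €400 increments; reduction = 10 × €150 = €1,500, leaving €1,831.

€1,831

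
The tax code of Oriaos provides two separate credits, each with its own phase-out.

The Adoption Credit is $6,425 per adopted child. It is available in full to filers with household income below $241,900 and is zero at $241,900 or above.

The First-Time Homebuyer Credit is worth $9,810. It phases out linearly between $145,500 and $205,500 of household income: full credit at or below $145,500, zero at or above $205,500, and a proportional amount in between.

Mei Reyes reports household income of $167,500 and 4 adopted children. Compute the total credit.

$31,913

Adoption Credit: base = 4 × $6,425 = $25,700. $167,500 is below the $241,900 cutoff, so the full $25,700 applies.
First-Time Homebuyer Credit: $167,500 is $22,000 into a $60,000 phase-out range, leaving 38,000/60,000 of the credit: $9,810 × 38,000/60,000 = $6,213.
Total: $25,700 + $6,213 = $31,913.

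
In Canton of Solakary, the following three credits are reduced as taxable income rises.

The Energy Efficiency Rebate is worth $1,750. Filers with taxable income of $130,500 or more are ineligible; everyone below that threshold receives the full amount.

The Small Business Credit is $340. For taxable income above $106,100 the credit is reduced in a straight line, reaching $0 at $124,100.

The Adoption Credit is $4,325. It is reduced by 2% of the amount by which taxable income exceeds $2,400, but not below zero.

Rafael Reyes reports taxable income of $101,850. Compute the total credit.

$4,426

Energy Efficiency Rebate: $101,850 is below the $130,500 cutoff, so the full $1,750 applies.
Small Business Credit: $101,850 is at or below the $106,100 threshold, so the full $340 applies.
Adoption Credit: 2% of the $99,450 excess over $2,400 is $1,989; credit = $4,325 − $1,989 = $2,336.
Total: $1,750 + $340 + $2,336 = $4,426.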